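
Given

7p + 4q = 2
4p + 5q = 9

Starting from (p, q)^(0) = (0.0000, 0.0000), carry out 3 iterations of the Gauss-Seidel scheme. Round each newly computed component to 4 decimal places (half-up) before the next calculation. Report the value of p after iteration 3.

-1.0227

Iteration 1:
  p = (2 - (4)·0.0000) / (7) = 0.2857
  q = (9 - (4)·0.2857) / (5) = 1.5714
Iteration 2:
  p = (2 - (4)·1.5714) / (7) = -0.6122
  q = (9 - (4)·-0.6122) / (5) = 2.2898
Iteration 3:
  p = (2 - (4)·2.2898) / (7) = -1.0227
  q = (9 - (4)·-1.0227) / (5) = 2.6182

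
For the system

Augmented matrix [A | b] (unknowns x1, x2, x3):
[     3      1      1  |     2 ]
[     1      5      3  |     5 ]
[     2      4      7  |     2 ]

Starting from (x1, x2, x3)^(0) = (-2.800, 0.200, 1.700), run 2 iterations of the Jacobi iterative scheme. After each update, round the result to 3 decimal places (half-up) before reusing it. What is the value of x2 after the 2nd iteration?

0.411

Iteration 1:
  x1 = (2 - (1)·0.200 - (1)·1.700) / (3) = 0.033
  x2 = (5 - (1)·-2.800 - (3)·1.700) / (5) = 0.540
  x3 = (2 - (2)·-2.800 - (4)·0.200) / (7) = 0.971
Iteration 2:
  x1 = (2 - (1)·0.540 - (1)·0.971) / (3) = 0.163
  x2 = (5 - (1)·0.033 - (3)·0.971) / (5) = 0.411
  x3 = (2 - (2)·0.033 - (4)·0.540) / (7) = -0.032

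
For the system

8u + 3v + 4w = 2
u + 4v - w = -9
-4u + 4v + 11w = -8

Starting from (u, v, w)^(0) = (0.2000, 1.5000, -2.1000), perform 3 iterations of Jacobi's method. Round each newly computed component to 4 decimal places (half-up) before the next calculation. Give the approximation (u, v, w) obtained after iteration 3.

Iteration 1:
  u = (2 - (3)·1.5000 - (4)·-2.1000) / (8) = 0.7375
  v = (-9 - (1)·0.2000 - (-1)·-2.1000) / (4) = -2.8250
  w = (-8 - (-4)·0.2000 - (4)·1.5000) / (11) = -1.2000
Iteration 2:
  u = (2 - (3)·-2.8250 - (4)·-1.2000) / (8) = 1.9094
  v = (-9 - (1)·0.7375 - (-1)·-1.2000) / (4) = -2.7344
  w = (-8 - (-4)·0.7375 - (4)·-2.8250) / (11) = 0.5682
Iteration 3:
  u = (2 - (3)·-2.7344 - (4)·0.5682) / (8) = 0.9913
  v = (-9 - (1)·1.9094 - (-1)·0.5682) / (4) = -2.5853
  w = (-8 - (-4)·1.9094 - (4)·-2.7344) / (11) = 0.9614

(0.9913, -2.5853, 0.9614)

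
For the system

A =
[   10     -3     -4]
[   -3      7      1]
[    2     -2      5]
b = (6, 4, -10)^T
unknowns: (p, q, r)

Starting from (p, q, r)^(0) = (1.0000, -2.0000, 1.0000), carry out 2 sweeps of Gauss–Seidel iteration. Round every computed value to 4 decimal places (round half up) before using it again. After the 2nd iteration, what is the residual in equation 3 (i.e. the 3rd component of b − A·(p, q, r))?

Iteration 1:
  p = (6 - (-3)·-2.0000 - (-4)·1.0000) / (10) = 0.4000
  q = (4 - (-3)·0.4000 - (1)·1.0000) / (7) = 0.6000
  r = (-10 - (2)·0.4000 - (-2)·0.6000) / (5) = -1.9200
Iteration 2:
  p = (6 - (-3)·0.6000 - (-4)·-1.9200) / (10) = 0.0120
  q = (4 - (-3)·0.0120 - (1)·-1.9200) / (7) = 0.8509
  r = (-10 - (2)·0.0120 - (-2)·0.8509) / (5) = -1.6644
Residual b − A·x = (1.7751, -0.2559, -0.0002)

-0.0002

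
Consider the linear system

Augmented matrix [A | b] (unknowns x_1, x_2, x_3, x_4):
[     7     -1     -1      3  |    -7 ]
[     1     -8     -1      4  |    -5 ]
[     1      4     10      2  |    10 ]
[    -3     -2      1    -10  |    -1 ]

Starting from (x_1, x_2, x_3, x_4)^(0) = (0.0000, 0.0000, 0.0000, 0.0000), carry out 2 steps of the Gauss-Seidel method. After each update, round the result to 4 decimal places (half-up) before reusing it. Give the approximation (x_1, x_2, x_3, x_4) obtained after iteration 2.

(-0.9671, 0.5866, 0.7841, 0.3512)

Iteration 1:
  x_1 = (-7 - (-1)·0.0000 - (-1)·0.0000 - (3)·0.0000) / (7) = -1.0000
  x_2 = (-5 - (1)·-1.0000 - (-1)·0.0000 - (4)·0.0000) / (-8) = 0.5000
  x_3 = (10 - (1)·-1.0000 - (4)·0.5000 - (2)·0.0000) / (10) = 0.9000
  x_4 = (-1 - (-3)·-1.0000 - (-2)·0.5000 - (1)·0.9000) / (-10) = 0.3900
Iteration 2:
  x_1 = (-7 - (-1)·0.5000 - (-1)·0.9000 - (3)·0.3900) / (7) = -0.9671
  x_2 = (-5 - (1)·-0.9671 - (-1)·0.9000 - (4)·0.3900) / (-8) = 0.5866
  x_3 = (10 - (1)·-0.9671 - (4)·0.5866 - (2)·0.3900) / (10) = 0.7841
  x_4 = (-1 - (-3)·-0.9671 - (-2)·0.5866 - (1)·0.7841) / (-10) = 0.3512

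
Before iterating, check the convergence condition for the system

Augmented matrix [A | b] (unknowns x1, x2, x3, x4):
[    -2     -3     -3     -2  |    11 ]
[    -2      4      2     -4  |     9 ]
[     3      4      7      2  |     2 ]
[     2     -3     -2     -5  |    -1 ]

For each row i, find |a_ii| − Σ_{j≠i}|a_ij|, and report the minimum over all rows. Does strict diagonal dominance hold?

row 1: |-2| − (3+3+2) = -6
row 2: |4| − (2+2+4) = -4
row 3: |7| − (3+4+2) = -2
row 4: |-5| − (2+3+2) = -2
minimum over rows = -6 → not strictly diagonally dominant

-6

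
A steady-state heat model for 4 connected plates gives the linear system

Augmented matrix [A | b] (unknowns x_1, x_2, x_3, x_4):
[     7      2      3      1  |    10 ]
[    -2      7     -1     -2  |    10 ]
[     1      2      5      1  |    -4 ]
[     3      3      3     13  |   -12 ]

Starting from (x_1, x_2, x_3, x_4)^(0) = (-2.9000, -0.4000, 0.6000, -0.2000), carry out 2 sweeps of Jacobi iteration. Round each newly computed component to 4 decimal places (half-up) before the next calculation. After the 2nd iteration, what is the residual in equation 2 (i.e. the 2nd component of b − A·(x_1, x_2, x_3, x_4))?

-3.3956

Iteration 1:
  x_1 = (10 - (2)·-0.4000 - (3)·0.6000 - (1)·-0.2000) / (7) = 1.3143
  x_2 = (10 - (-2)·-2.9000 - (-1)·0.6000 - (-2)·-0.2000) / (7) = 0.6286
  x_3 = (-4 - (1)·-2.9000 - (2)·-0.4000 - (1)·-0.2000) / (5) = -0.0200
  x_4 = (-12 - (3)·-2.9000 - (3)·-0.4000 - (3)·0.6000) / (13) = -0.3000
Iteration 2:
  x_1 = (10 - (2)·0.6286 - (3)·-0.0200 - (1)·-0.3000) / (7) = 1.3004
  x_2 = (10 - (-2)·1.3143 - (-1)·-0.0200 - (-2)·-0.3000) / (7) = 1.7155
  x_3 = (-4 - (1)·1.3143 - (2)·0.6286 - (1)·-0.3000) / (5) = -1.2543
  x_4 = (-12 - (3)·1.3143 - (3)·0.6286 - (3)·-0.0200) / (13) = -1.3668
Residual b − A·x = (2.5959, -3.3956, -1.0931, 0.4836)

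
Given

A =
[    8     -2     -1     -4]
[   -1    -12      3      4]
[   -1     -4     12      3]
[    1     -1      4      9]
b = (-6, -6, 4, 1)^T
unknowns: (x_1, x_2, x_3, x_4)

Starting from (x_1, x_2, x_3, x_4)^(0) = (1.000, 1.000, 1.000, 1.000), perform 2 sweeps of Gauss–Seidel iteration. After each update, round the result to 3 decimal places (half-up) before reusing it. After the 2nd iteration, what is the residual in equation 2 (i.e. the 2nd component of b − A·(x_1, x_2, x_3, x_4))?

-0.125

Iteration 1:
  x_1 = (-6 - (-2)·1.000 - (-1)·1.000 - (-4)·1.000) / (8) = 0.125
  x_2 = (-6 - (-1)·0.125 - (3)·1.000 - (4)·1.000) / (-12) = 1.073
  x_3 = (4 - (-1)·0.125 - (-4)·1.073 - (3)·1.000) / (12) = 0.451
  x_4 = (1 - (1)·0.125 - (-1)·1.073 - (4)·0.451) / (9) = 0.016
Iteration 2:
  x_1 = (-6 - (-2)·1.073 - (-1)·0.451 - (-4)·0.016) / (8) = -0.417
  x_2 = (-6 - (-1)·-0.417 - (3)·0.451 - (4)·0.016) / (-12) = 0.653
  x_3 = (4 - (-1)·-0.417 - (-4)·0.653 - (3)·0.016) / (12) = 0.512
  x_4 = (1 - (1)·-0.417 - (-1)·0.653 - (4)·0.512) / (9) = 0.002
Residual b − A·x = (-0.838, -0.125, 0.045, 0.004)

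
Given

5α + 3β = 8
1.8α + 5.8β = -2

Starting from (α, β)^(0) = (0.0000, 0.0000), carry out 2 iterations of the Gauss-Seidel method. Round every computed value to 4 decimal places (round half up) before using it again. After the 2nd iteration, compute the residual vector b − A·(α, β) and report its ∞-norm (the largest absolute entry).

0.4700

Iteration 1:
  α = (8 - (3)·0.0000) / (5) = 1.6000
  β = (-2 - (1.8)·1.6000) / (5.8) = -0.8414
Iteration 2:
  α = (8 - (3)·-0.8414) / (5) = 2.1048
  β = (-2 - (1.8)·2.1048) / (5.8) = -0.9980
Residual b − A·x = (0.4700, -0.0002); ∞-norm = 0.4700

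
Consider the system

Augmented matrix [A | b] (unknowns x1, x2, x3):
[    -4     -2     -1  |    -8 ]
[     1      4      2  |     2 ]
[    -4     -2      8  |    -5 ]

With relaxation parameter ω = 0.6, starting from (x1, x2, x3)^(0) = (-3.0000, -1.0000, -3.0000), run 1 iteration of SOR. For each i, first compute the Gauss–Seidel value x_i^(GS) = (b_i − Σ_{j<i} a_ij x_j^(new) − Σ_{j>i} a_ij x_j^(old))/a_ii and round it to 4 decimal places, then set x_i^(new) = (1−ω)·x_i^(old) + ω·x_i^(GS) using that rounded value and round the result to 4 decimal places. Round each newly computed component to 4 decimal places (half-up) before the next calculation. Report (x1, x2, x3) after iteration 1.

(0.7500, 0.6875, -1.2469)

Iteration 1:
  x1: GS value = (-8 - (-2)·-1.0000 - (-1)·-3.0000) / (-4) = 3.2500;  x1 ← (1−ω)·-3.0000 + ω·3.2500 = 0.7500
  x2: GS value = (2 - (1)·0.7500 - (2)·-3.0000) / (4) = 1.8125;  x2 ← (1−ω)·-1.0000 + ω·1.8125 = 0.6875
  x3: GS value = (-5 - (-4)·0.7500 - (-2)·0.6875) / (8) = -0.0781;  x3 ← (1−ω)·-3.0000 + ω·-0.0781 = -1.2469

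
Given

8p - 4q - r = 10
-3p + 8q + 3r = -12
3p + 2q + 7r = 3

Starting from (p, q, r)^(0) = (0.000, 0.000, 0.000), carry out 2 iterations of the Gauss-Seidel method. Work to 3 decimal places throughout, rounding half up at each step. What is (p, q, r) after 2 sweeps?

Iteration 1:
  p = (10 - (-4)·0.000 - (-1)·0.000) / (8) = 1.250
  q = (-12 - (-3)·1.250 - (3)·0.000) / (8) = -1.031
  r = (3 - (3)·1.250 - (2)·-1.031) / (7) = 0.187
Iteration 2:
  p = (10 - (-4)·-1.031 - (-1)·0.187) / (8) = 0.758
  q = (-12 - (-3)·0.758 - (3)·0.187) / (8) = -1.286
  r = (3 - (3)·0.758 - (2)·-1.286) / (7) = 0.471

(0.758, -1.286, 0.471)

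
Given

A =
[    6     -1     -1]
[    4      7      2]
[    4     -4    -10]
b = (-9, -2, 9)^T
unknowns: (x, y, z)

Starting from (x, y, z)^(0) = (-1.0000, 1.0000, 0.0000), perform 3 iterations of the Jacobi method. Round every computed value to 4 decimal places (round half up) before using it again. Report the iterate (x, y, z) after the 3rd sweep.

(-1.5976, 1.1483, -1.9790)

Iteration 1:
  x = (-9 - (-1)·1.0000 - (-1)·0.0000) / (6) = -1.3333
  y = (-2 - (4)·-1.0000 - (2)·0.0000) / (7) = 0.2857
  z = (9 - (4)·-1.0000 - (-4)·1.0000) / (-10) = -1.7000
Iteration 2:
  x = (-9 - (-1)·0.2857 - (-1)·-1.7000) / (6) = -1.7357
  y = (-2 - (4)·-1.3333 - (2)·-1.7000) / (7) = 0.9619
  z = (9 - (4)·-1.3333 - (-4)·0.2857) / (-10) = -1.5476
Iteration 3:
  x = (-9 - (-1)·0.9619 - (-1)·-1.5476) / (6) = -1.5976
  y = (-2 - (4)·-1.7357 - (2)·-1.5476) / (7) = 1.1483
  z = (9 - (4)·-1.7357 - (-4)·0.9619) / (-10) = -1.9790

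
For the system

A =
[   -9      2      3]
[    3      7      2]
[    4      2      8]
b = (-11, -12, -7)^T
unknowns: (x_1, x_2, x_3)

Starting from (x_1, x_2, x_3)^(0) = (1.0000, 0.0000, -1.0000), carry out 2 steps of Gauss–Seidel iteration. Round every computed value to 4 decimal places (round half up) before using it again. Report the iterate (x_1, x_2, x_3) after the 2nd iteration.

(0.5311, -1.6942, -0.7170)

Iteration 1:
  x_1 = (-11 - (2)·0.0000 - (3)·-1.0000) / (-9) = 0.8889
  x_2 = (-12 - (3)·0.8889 - (2)·-1.0000) / (7) = -1.8095
  x_3 = (-7 - (4)·0.8889 - (2)·-1.8095) / (8) = -0.8671
Iteration 2:
  x_1 = (-11 - (2)·-1.8095 - (3)·-0.8671) / (-9) = 0.5311
  x_2 = (-12 - (3)·0.5311 - (2)·-0.8671) / (7) = -1.6942
  x_3 = (-7 - (4)·0.5311 - (2)·-1.6942) / (8) = -0.7170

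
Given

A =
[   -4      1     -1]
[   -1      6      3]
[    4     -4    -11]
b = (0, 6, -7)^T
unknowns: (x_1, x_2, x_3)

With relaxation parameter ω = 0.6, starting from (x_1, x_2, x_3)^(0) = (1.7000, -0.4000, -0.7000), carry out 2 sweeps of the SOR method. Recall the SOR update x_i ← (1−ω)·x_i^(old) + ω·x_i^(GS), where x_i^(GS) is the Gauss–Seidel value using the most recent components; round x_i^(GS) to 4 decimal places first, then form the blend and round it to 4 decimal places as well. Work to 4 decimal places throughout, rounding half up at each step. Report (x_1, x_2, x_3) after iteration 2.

Iteration 1:
  x_1: GS value = (0 - (1)·-0.4000 - (-1)·-0.7000) / (-4) = 0.0750;  x_1 ← (1−ω)·1.7000 + ω·0.0750 = 0.7250
  x_2: GS value = (6 - (-1)·0.7250 - (3)·-0.7000) / (6) = 1.4708;  x_2 ← (1−ω)·-0.4000 + ω·1.4708 = 0.7225
  x_3: GS value = (-7 - (4)·0.7250 - (-4)·0.7225) / (-11) = 0.6373;  x_3 ← (1−ω)·-0.7000 + ω·0.6373 = 0.1024
Iteration 2:
  x_1: GS value = (0 - (1)·0.7225 - (-1)·0.1024) / (-4) = 0.1550;  x_1 ← (1−ω)·0.7250 + ω·0.1550 = 0.3830
  x_2: GS value = (6 - (-1)·0.3830 - (3)·0.1024) / (6) = 1.0126;  x_2 ← (1−ω)·0.7225 + ω·1.0126 = 0.8966
  x_3: GS value = (-7 - (4)·0.3830 - (-4)·0.8966) / (-11) = 0.4496;  x_3 ← (1−ω)·0.1024 + ω·0.4496 = 0.3107

(0.3830, 0.8966, 0.3107)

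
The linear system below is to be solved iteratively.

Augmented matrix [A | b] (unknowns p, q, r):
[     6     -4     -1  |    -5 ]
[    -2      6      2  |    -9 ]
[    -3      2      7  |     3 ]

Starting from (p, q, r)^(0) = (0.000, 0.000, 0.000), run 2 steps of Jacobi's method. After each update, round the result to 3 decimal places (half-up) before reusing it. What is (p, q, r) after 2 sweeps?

Iteration 1:
  p = (-5 - (-4)·0.000 - (-1)·0.000) / (6) = -0.833
  q = (-9 - (-2)·0.000 - (2)·0.000) / (6) = -1.500
  r = (3 - (-3)·0.000 - (2)·0.000) / (7) = 0.429
Iteration 2:
  p = (-5 - (-4)·-1.500 - (-1)·0.429) / (6) = -1.762
  q = (-9 - (-2)·-0.833 - (2)·0.429) / (6) = -1.921
  r = (3 - (-3)·-0.833 - (2)·-1.500) / (7) = 0.500

(-1.762, -1.921, 0.500)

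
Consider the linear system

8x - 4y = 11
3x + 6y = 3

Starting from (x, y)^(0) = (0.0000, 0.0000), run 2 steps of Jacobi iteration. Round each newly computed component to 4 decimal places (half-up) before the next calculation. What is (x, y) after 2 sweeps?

Iteration 1:
  x = (11 - (-4)·0.0000) / (8) = 1.3750
  y = (3 - (3)·0.0000) / (6) = 0.5000
Iteration 2:
  x = (11 - (-4)·0.5000) / (8) = 1.6250
  y = (3 - (3)·1.3750) / (6) = -0.1875

(1.6250, -0.1875)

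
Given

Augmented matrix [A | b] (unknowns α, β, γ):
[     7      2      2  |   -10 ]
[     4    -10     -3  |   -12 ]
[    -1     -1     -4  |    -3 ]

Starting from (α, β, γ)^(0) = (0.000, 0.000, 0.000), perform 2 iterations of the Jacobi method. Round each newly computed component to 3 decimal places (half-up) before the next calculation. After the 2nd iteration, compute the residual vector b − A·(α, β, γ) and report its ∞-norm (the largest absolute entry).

Iteration 1:
  α = (-10 - (2)·0.000 - (2)·0.000) / (7) = -1.429
  β = (-12 - (4)·0.000 - (-3)·0.000) / (-10) = 1.200
  γ = (-3 - (-1)·0.000 - (-1)·0.000) / (-4) = 0.750
Iteration 2:
  α = (-10 - (2)·1.200 - (2)·0.750) / (7) = -1.986
  β = (-12 - (4)·-1.429 - (-3)·0.750) / (-10) = 0.403
  γ = (-3 - (-1)·-1.429 - (-1)·1.200) / (-4) = 0.807
Residual b − A·x = (1.482, 2.395, -1.355); ∞-norm = 2.395

2.395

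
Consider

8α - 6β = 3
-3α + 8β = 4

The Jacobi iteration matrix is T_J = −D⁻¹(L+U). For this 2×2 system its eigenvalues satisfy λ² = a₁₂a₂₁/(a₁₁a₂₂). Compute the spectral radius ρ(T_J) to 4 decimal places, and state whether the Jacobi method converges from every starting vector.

0.5303

a₁₂a₂₁/(a₁₁a₂₂) = (-6)·(-3) / ((8)·(8)) = 0.281250
ρ = √|0.281250| = √0.281250 = 0.5303
ρ < 1, so Jacobi converges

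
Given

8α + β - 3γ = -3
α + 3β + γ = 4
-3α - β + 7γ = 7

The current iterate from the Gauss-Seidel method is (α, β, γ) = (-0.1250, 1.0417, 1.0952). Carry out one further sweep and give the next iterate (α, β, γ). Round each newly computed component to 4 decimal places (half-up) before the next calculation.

(-0.0945, 0.9998, 1.1023)

One sweep:
  α = (-3 - (1)·1.0417 - (-3)·1.0952) / (8) = -0.0945
  β = (4 - (1)·-0.0945 - (1)·1.0952) / (3) = 0.9998
  γ = (7 - (-3)·-0.0945 - (-1)·0.9998) / (7) = 1.1023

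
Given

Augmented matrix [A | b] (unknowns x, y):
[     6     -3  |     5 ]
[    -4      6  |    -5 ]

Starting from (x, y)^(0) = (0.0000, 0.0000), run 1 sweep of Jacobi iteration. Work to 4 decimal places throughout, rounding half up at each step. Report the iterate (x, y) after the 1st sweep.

Iteration 1:
  x = (5 - (-3)·0.0000) / (6) = 0.8333
  y = (-5 - (-4)·0.0000) / (6) = -0.8333

(0.8333, -0.8333)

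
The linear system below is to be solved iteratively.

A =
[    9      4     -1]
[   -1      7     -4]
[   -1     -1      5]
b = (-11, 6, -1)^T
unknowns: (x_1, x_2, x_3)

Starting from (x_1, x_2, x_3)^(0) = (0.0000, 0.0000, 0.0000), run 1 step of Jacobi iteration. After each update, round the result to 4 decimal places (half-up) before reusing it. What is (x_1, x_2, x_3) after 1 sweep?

(-1.2222, 0.8571, -0.2000)

Iteration 1:
  x_1 = (-11 - (4)·0.0000 - (-1)·0.0000) / (9) = -1.2222
  x_2 = (6 - (-1)·0.0000 - (-4)·0.0000) / (7) = 0.8571
  x_3 = (-1 - (-1)·0.0000 - (-1)·0.0000) / (5) = -0.2000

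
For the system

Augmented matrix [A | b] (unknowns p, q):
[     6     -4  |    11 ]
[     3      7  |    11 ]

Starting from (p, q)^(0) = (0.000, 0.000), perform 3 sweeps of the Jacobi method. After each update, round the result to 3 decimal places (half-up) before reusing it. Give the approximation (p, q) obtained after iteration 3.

Iteration 1:
  p = (11 - (-4)·0.000) / (6) = 1.833
  q = (11 - (3)·0.000) / (7) = 1.571
Iteration 2:
  p = (11 - (-4)·1.571) / (6) = 2.881
  q = (11 - (3)·1.833) / (7) = 0.786
Iteration 3:
  p = (11 - (-4)·0.786) / (6) = 2.357
  q = (11 - (3)·2.881) / (7) = 0.337

(2.357, 0.337)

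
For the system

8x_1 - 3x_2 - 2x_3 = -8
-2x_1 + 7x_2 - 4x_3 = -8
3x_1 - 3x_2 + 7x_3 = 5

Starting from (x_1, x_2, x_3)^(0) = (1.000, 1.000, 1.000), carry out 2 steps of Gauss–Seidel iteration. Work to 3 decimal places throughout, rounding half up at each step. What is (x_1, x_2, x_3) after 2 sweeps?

(-1.109, -1.126, 0.707)

Iteration 1:
  x_1 = (-8 - (-3)·1.000 - (-2)·1.000) / (8) = -0.375
  x_2 = (-8 - (-2)·-0.375 - (-4)·1.000) / (7) = -0.679
  x_3 = (5 - (3)·-0.375 - (-3)·-0.679) / (7) = 0.584
Iteration 2:
  x_1 = (-8 - (-3)·-0.679 - (-2)·0.584) / (8) = -1.109
  x_2 = (-8 - (-2)·-1.109 - (-4)·0.584) / (7) = -1.126
  x_3 = (5 - (3)·-1.109 - (-3)·-1.126) / (7) = 0.707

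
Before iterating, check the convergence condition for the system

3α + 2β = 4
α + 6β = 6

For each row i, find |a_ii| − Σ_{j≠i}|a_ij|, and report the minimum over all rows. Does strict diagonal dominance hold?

row 1: |3| − (2) = 1
row 2: |6| − (1) = 5
minimum over rows = 1 → strictly diagonally dominant (convergence guaranteed)

1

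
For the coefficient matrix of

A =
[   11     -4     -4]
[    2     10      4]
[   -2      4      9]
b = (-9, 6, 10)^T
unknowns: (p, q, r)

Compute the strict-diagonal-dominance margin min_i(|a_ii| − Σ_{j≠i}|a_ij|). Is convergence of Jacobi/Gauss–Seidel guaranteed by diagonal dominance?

row 1: |11| − (4+4) = 3
row 2: |10| − (2+4) = 4
row 3: |9| − (2+4) = 3
minimum over rows = 3 → strictly diagonally dominant (convergence guaranteed)

3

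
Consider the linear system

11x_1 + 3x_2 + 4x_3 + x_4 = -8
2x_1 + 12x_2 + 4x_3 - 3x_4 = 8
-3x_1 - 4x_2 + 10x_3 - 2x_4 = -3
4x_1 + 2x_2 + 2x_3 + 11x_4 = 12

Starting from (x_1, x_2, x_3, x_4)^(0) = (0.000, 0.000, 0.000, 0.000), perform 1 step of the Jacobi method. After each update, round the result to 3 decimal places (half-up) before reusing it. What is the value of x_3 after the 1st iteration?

-0.300

Iteration 1:
  x_1 = (-8 - (3)·0.000 - (4)·0.000 - (1)·0.000) / (11) = -0.727
  x_2 = (8 - (2)·0.000 - (4)·0.000 - (-3)·0.000) / (12) = 0.667
  x_3 = (-3 - (-3)·0.000 - (-4)·0.000 - (-2)·0.000) / (10) = -0.300
  x_4 = (12 - (4)·0.000 - (2)·0.000 - (2)·0.000) / (11) = 1.091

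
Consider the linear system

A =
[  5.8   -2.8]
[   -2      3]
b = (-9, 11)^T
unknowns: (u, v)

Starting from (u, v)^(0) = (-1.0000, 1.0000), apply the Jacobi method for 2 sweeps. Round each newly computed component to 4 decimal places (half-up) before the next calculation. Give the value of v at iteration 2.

2.9540

Iteration 1:
  u = (-9 - (-2.8)·1.0000) / (5.8) = -1.0690
  v = (11 - (-2)·-1.0000) / (3) = 3.0000
Iteration 2:
  u = (-9 - (-2.8)·3.0000) / (5.8) = -0.1034
  v = (11 - (-2)·-1.0690) / (3) = 2.9540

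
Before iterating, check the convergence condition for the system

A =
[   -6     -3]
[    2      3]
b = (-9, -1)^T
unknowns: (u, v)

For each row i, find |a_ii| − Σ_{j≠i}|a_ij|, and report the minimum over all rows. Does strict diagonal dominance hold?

1

row 1: |-6| − (3) = 3
row 2: |3| − (2) = 1
minimum over rows = 1 → strictly diagonally dominant (convergence guaranteed)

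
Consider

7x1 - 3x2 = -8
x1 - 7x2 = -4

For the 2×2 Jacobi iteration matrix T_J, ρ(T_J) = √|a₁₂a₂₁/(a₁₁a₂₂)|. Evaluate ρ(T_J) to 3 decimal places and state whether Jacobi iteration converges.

0.247

a₁₂a₂₁/(a₁₁a₂₂) = (-3)·(1) / ((7)·(-7)) = 0.061224
ρ = √|0.061224| = √0.061224 = 0.247
ρ < 1, so Jacobi converges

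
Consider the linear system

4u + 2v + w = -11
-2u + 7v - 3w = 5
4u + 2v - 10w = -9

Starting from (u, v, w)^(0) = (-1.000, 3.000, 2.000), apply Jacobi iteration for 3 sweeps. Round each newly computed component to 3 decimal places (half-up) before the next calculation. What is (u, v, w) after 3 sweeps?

(-2.479, -0.652, -0.601)

Iteration 1:
  u = (-11 - (2)·3.000 - (1)·2.000) / (4) = -4.750
  v = (5 - (-2)·-1.000 - (-3)·2.000) / (7) = 1.286
  w = (-9 - (4)·-1.000 - (2)·3.000) / (-10) = 1.100
Iteration 2:
  u = (-11 - (2)·1.286 - (1)·1.100) / (4) = -3.668
  v = (5 - (-2)·-4.750 - (-3)·1.100) / (7) = -0.171
  w = (-9 - (4)·-4.750 - (2)·1.286) / (-10) = -0.743
Iteration 3:
  u = (-11 - (2)·-0.171 - (1)·-0.743) / (4) = -2.479
  v = (5 - (-2)·-3.668 - (-3)·-0.743) / (7) = -0.652
  w = (-9 - (4)·-3.668 - (2)·-0.171) / (-10) = -0.601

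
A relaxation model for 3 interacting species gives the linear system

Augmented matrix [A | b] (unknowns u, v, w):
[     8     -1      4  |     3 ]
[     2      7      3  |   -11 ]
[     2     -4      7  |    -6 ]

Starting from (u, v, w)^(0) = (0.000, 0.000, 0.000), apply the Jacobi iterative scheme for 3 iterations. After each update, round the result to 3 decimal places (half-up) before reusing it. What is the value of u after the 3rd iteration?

1.142

Iteration 1:
  u = (3 - (-1)·0.000 - (4)·0.000) / (8) = 0.375
  v = (-11 - (2)·0.000 - (3)·0.000) / (7) = -1.571
  w = (-6 - (2)·0.000 - (-4)·0.000) / (7) = -0.857
Iteration 2:
  u = (3 - (-1)·-1.571 - (4)·-0.857) / (8) = 0.607
  v = (-11 - (2)·0.375 - (3)·-0.857) / (7) = -1.311
  w = (-6 - (2)·0.375 - (-4)·-1.571) / (7) = -1.862
Iteration 3:
  u = (3 - (-1)·-1.311 - (4)·-1.862) / (8) = 1.142
  v = (-11 - (2)·0.607 - (3)·-1.862) / (7) = -0.947
  w = (-6 - (2)·0.607 - (-4)·-1.311) / (7) = -1.780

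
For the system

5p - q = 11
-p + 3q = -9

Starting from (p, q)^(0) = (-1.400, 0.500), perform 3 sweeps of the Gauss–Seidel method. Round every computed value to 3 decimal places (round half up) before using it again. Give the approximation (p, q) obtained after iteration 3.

Iteration 1:
  p = (11 - (-1)·0.500) / (5) = 2.300
  q = (-9 - (-1)·2.300) / (3) = -2.233
Iteration 2:
  p = (11 - (-1)·-2.233) / (5) = 1.753
  q = (-9 - (-1)·1.753) / (3) = -2.416
Iteration 3:
  p = (11 - (-1)·-2.416) / (5) = 1.717
  q = (-9 - (-1)·1.717) / (3) = -2.428

(1.717, -2.428)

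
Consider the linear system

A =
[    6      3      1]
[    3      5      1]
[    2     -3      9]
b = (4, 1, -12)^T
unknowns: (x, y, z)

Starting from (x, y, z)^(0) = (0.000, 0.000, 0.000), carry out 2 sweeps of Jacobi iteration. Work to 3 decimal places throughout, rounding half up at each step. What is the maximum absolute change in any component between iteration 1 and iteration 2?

Iteration 1:
  x = (4 - (3)·0.000 - (1)·0.000) / (6) = 0.667
  y = (1 - (3)·0.000 - (1)·0.000) / (5) = 0.200
  z = (-12 - (2)·0.000 - (-3)·0.000) / (9) = -1.333
Iteration 2:
  x = (4 - (3)·0.200 - (1)·-1.333) / (6) = 0.789
  y = (1 - (3)·0.667 - (1)·-1.333) / (5) = 0.066
  z = (-12 - (2)·0.667 - (-3)·0.200) / (9) = -1.415
Change: (0.122, -0.134, -0.082) → max |·| = 0.134

0.134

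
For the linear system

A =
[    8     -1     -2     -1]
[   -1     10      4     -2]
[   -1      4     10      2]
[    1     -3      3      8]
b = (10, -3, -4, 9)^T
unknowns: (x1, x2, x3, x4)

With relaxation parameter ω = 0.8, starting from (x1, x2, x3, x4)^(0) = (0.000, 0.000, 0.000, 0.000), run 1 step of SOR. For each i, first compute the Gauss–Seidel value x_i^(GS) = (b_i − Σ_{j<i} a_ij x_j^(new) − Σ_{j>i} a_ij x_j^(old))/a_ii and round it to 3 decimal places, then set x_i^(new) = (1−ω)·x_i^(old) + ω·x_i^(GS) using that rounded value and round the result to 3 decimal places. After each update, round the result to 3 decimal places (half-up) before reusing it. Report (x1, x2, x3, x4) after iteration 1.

Iteration 1:
  x1: GS value = (10 - (-1)·0.000 - (-2)·0.000 - (-1)·0.000) / (8) = 1.250;  x1 ← (1−ω)·0.000 + ω·1.250 = 1.000
  x2: GS value = (-3 - (-1)·1.000 - (4)·0.000 - (-2)·0.000) / (10) = -0.200;  x2 ← (1−ω)·0.000 + ω·-0.200 = -0.160
  x3: GS value = (-4 - (-1)·1.000 - (4)·-0.160 - (2)·0.000) / (10) = -0.236;  x3 ← (1−ω)·0.000 + ω·-0.236 = -0.189
  x4: GS value = (9 - (1)·1.000 - (-3)·-0.160 - (3)·-0.189) / (8) = 1.011;  x4 ← (1−ω)·0.000 + ω·1.011 = 0.809

(1.000, -0.160, -0.189, 0.809)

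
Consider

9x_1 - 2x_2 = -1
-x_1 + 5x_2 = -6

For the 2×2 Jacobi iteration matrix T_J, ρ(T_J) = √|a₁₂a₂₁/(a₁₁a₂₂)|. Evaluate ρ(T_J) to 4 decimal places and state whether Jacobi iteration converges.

a₁₂a₂₁/(a₁₁a₂₂) = (-2)·(-1) / ((9)·(5)) = 0.044444
ρ = √|0.044444| = √0.044444 = 0.2108
ρ < 1, so Jacobi converges

0.2108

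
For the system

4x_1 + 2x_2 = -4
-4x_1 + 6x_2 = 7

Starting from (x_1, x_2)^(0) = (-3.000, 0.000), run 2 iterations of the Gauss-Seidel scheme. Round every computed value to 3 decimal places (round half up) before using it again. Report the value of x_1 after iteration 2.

-1.250

Iteration 1:
  x_1 = (-4 - (2)·0.000) / (4) = -1.000
  x_2 = (7 - (-4)·-1.000) / (6) = 0.500
Iteration 2:
  x_1 = (-4 - (2)·0.500) / (4) = -1.250
  x_2 = (7 - (-4)·-1.250) / (6) = 0.333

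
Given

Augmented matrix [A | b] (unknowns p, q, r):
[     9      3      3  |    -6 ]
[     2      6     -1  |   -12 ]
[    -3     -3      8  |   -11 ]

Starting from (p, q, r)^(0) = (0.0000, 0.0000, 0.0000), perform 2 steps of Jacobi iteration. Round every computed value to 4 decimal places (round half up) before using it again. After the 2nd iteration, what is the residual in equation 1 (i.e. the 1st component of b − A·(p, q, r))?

3.0210

Iteration 1:
  p = (-6 - (3)·0.0000 - (3)·0.0000) / (9) = -0.6667
  q = (-12 - (2)·0.0000 - (-1)·0.0000) / (6) = -2.0000
  r = (-11 - (-3)·0.0000 - (-3)·0.0000) / (8) = -1.3750
Iteration 2:
  p = (-6 - (3)·-2.0000 - (3)·-1.3750) / (9) = 0.4583
  q = (-12 - (2)·-0.6667 - (-1)·-1.3750) / (6) = -2.0069
  r = (-11 - (-3)·-0.6667 - (-3)·-2.0000) / (8) = -2.3750
Residual b − A·x = (3.0210, -3.2502, 3.3542)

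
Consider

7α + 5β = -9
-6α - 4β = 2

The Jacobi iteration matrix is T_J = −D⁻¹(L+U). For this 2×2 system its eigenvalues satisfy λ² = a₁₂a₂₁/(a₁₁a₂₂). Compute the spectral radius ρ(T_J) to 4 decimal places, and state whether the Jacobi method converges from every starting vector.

1.0351

a₁₂a₂₁/(a₁₁a₂₂) = (5)·(-6) / ((7)·(-4)) = 1.071429
ρ = √|1.071429| = √1.071429 = 1.0351
ρ > 1, so Jacobi diverges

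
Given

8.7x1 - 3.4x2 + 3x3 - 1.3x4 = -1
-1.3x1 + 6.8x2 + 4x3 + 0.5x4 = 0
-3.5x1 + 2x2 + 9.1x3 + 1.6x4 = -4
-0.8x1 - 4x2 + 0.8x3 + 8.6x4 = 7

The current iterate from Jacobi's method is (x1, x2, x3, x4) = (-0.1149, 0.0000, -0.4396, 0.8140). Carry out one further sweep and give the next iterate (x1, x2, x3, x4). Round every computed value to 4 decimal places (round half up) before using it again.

One sweep:
  x1 = (-1 - (-3.4)·0.0000 - (3)·-0.4396 - (-1.3)·0.8140) / (8.7) = 0.1583
  x2 = (0 - (-1.3)·-0.1149 - (4)·-0.4396 - (0.5)·0.8140) / (6.8) = 0.1768
  x3 = (-4 - (-3.5)·-0.1149 - (2)·0.0000 - (1.6)·0.8140) / (9.1) = -0.6269
  x4 = (7 - (-0.8)·-0.1149 - (-4)·0.0000 - (0.8)·-0.4396) / (8.6) = 0.8442

(0.1583, 0.1768, -0.6269, 0.8442)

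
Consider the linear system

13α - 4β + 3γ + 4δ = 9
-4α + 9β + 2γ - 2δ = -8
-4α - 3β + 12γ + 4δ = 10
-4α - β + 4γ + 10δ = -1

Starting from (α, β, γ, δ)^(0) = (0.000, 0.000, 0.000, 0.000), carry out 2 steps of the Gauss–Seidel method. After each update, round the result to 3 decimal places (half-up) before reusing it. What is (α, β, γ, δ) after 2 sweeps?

(0.378, -0.980, 0.797, -0.366)

Iteration 1:
  α = (9 - (-4)·0.000 - (3)·0.000 - (4)·0.000) / (13) = 0.692
  β = (-8 - (-4)·0.692 - (2)·0.000 - (-2)·0.000) / (9) = -0.581
  γ = (10 - (-4)·0.692 - (-3)·-0.581 - (4)·0.000) / (12) = 0.919
  δ = (-1 - (-4)·0.692 - (-1)·-0.581 - (4)·0.919) / (10) = -0.249
Iteration 2:
  α = (9 - (-4)·-0.581 - (3)·0.919 - (4)·-0.249) / (13) = 0.378
  β = (-8 - (-4)·0.378 - (2)·0.919 - (-2)·-0.249) / (9) = -0.980
  γ = (10 - (-4)·0.378 - (-3)·-0.980 - (4)·-0.249) / (12) = 0.797
  δ = (-1 - (-4)·0.378 - (-1)·-0.980 - (4)·0.797) / (10) = -0.366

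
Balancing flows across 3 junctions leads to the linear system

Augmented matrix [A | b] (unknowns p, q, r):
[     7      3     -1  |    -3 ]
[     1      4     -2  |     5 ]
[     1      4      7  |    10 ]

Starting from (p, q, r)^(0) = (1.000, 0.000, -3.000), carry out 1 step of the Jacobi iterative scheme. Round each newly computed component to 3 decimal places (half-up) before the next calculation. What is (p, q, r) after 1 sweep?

Iteration 1:
  p = (-3 - (3)·0.000 - (-1)·-3.000) / (7) = -0.857
  q = (5 - (1)·1.000 - (-2)·-3.000) / (4) = -0.500
  r = (10 - (1)·1.000 - (4)·0.000) / (7) = 1.286

(-0.857, -0.500, 1.286)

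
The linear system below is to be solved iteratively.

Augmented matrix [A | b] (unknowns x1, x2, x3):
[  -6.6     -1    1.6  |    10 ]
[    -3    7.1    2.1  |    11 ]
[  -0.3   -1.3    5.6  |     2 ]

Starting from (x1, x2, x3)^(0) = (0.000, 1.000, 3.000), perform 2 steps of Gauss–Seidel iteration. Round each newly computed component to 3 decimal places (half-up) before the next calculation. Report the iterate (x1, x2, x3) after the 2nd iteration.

(-1.466, 0.821, 0.469)

Iteration 1:
  x1 = (10 - (-1)·1.000 - (1.6)·3.000) / (-6.6) = -0.939
  x2 = (11 - (-3)·-0.939 - (2.1)·3.000) / (7.1) = 0.265
  x3 = (2 - (-0.3)·-0.939 - (-1.3)·0.265) / (5.6) = 0.368
Iteration 2:
  x1 = (10 - (-1)·0.265 - (1.6)·0.368) / (-6.6) = -1.466
  x2 = (11 - (-3)·-1.466 - (2.1)·0.368) / (7.1) = 0.821
  x3 = (2 - (-0.3)·-1.466 - (-1.3)·0.821) / (5.6) = 0.469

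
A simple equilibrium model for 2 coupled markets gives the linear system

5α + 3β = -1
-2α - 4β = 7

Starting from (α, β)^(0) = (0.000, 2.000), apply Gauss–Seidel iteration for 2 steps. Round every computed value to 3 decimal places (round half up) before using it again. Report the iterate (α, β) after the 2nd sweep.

(0.430, -1.965)

Iteration 1:
  α = (-1 - (3)·2.000) / (5) = -1.400
  β = (7 - (-2)·-1.400) / (-4) = -1.050
Iteration 2:
  α = (-1 - (3)·-1.050) / (5) = 0.430
  β = (7 - (-2)·0.430) / (-4) = -1.965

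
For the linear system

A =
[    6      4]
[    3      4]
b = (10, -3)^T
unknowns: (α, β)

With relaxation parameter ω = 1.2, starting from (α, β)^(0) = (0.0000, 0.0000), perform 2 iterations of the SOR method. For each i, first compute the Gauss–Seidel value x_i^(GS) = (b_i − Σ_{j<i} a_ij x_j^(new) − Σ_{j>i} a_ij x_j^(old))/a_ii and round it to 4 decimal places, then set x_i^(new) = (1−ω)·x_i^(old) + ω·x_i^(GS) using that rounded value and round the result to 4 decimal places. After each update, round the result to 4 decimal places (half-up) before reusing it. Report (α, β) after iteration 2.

Iteration 1:
  α: GS value = (10 - (4)·0.0000) / (6) = 1.6667;  α ← (1−ω)·0.0000 + ω·1.6667 = 2.0000
  β: GS value = (-3 - (3)·2.0000) / (4) = -2.2500;  β ← (1−ω)·0.0000 + ω·-2.2500 = -2.7000
Iteration 2:
  α: GS value = (10 - (4)·-2.7000) / (6) = 3.4667;  α ← (1−ω)·2.0000 + ω·3.4667 = 3.7600
  β: GS value = (-3 - (3)·3.7600) / (4) = -3.5700;  β ← (1−ω)·-2.7000 + ω·-3.5700 = -3.7440

(3.7600, -3.7440)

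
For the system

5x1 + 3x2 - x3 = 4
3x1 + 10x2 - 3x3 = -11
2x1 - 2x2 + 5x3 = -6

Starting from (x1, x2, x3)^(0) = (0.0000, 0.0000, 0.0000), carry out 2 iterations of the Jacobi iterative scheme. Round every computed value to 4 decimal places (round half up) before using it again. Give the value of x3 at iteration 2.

Iteration 1:
  x1 = (4 - (3)·0.0000 - (-1)·0.0000) / (5) = 0.8000
  x2 = (-11 - (3)·0.0000 - (-3)·0.0000) / (10) = -1.1000
  x3 = (-6 - (2)·0.0000 - (-2)·0.0000) / (5) = -1.2000
Iteration 2:
  x1 = (4 - (3)·-1.1000 - (-1)·-1.2000) / (5) = 1.2200
  x2 = (-11 - (3)·0.8000 - (-3)·-1.2000) / (10) = -1.7000
  x3 = (-6 - (2)·0.8000 - (-2)·-1.1000) / (5) = -1.9600

-1.9600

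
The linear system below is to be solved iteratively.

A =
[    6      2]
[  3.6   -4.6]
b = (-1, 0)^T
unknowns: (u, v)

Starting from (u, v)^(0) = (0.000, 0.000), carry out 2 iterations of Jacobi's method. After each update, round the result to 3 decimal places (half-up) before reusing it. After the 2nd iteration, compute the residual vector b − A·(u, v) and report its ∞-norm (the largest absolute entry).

Iteration 1:
  u = (-1 - (2)·0.000) / (6) = -0.167
  v = (0 - (3.6)·0.000) / (-4.6) = 0.000
Iteration 2:
  u = (-1 - (2)·0.000) / (6) = -0.167
  v = (0 - (3.6)·-0.167) / (-4.6) = -0.131
Residual b − A·x = (0.264, -0.001); ∞-norm = 0.264

0.264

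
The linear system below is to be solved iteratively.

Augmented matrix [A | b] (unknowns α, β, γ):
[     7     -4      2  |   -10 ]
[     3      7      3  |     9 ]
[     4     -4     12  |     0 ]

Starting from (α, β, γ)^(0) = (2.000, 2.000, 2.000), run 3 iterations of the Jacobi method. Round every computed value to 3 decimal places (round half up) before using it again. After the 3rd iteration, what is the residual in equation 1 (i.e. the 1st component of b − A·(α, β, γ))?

-0.775

Iteration 1:
  α = (-10 - (-4)·2.000 - (2)·2.000) / (7) = -0.857
  β = (9 - (3)·2.000 - (3)·2.000) / (7) = -0.429
  γ = (0 - (4)·2.000 - (-4)·2.000) / (12) = 0.000
Iteration 2:
  α = (-10 - (-4)·-0.429 - (2)·0.000) / (7) = -1.674
  β = (9 - (3)·-0.857 - (3)·0.000) / (7) = 1.653
  γ = (0 - (4)·-0.857 - (-4)·-0.429) / (12) = 0.143
Iteration 3:
  α = (-10 - (-4)·1.653 - (2)·0.143) / (7) = -0.525
  β = (9 - (3)·-1.674 - (3)·0.143) / (7) = 1.942
  γ = (0 - (4)·-1.674 - (-4)·1.653) / (12) = 1.109
Residual b − A·x = (-0.775, -6.346, -3.440)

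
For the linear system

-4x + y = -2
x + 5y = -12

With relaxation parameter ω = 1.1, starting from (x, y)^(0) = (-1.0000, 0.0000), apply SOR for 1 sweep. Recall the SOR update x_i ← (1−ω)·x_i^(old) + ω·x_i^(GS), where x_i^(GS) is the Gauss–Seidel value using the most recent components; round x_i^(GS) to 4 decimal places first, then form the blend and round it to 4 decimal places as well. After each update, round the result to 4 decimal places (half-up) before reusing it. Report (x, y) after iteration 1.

Iteration 1:
  x: GS value = (-2 - (1)·0.0000) / (-4) = 0.5000;  x ← (1−ω)·-1.0000 + ω·0.5000 = 0.6500
  y: GS value = (-12 - (1)·0.6500) / (5) = -2.5300;  y ← (1−ω)·0.0000 + ω·-2.5300 = -2.7830

(0.6500, -2.7830)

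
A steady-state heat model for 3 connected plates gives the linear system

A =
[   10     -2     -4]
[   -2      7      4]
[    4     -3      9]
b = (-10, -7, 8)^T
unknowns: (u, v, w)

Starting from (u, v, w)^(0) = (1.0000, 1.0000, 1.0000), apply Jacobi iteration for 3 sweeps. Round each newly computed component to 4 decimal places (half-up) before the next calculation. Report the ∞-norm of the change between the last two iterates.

Iteration 1:
  u = (-10 - (-2)·1.0000 - (-4)·1.0000) / (10) = -0.4000
  v = (-7 - (-2)·1.0000 - (4)·1.0000) / (7) = -1.2857
  w = (8 - (4)·1.0000 - (-3)·1.0000) / (9) = 0.7778
Iteration 2:
  u = (-10 - (-2)·-1.2857 - (-4)·0.7778) / (10) = -0.9460
  v = (-7 - (-2)·-0.4000 - (4)·0.7778) / (7) = -1.5587
  w = (8 - (4)·-0.4000 - (-3)·-1.2857) / (9) = 0.6381
Iteration 3:
  u = (-10 - (-2)·-1.5587 - (-4)·0.6381) / (10) = -1.0565
  v = (-7 - (-2)·-0.9460 - (4)·0.6381) / (7) = -1.6349
  w = (8 - (4)·-0.9460 - (-3)·-1.5587) / (9) = 0.7898
Change: (-0.1105, -0.0762, 0.1517) → max |·| = 0.1517

0.1517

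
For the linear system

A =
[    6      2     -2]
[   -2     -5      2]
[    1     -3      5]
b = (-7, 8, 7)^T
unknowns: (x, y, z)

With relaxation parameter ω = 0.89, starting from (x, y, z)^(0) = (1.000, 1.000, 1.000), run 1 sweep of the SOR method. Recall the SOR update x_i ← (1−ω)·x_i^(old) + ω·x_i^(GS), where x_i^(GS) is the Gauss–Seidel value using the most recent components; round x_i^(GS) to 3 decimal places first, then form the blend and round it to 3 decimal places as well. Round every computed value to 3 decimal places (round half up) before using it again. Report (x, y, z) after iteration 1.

(-0.929, -0.627, 1.187)

Iteration 1:
  x: GS value = (-7 - (2)·1.000 - (-2)·1.000) / (6) = -1.167;  x ← (1−ω)·1.000 + ω·-1.167 = -0.929
  y: GS value = (8 - (-2)·-0.929 - (2)·1.000) / (-5) = -0.828;  y ← (1−ω)·1.000 + ω·-0.828 = -0.627
  z: GS value = (7 - (1)·-0.929 - (-3)·-0.627) / (5) = 1.210;  z ← (1−ω)·1.000 + ω·1.210 = 1.187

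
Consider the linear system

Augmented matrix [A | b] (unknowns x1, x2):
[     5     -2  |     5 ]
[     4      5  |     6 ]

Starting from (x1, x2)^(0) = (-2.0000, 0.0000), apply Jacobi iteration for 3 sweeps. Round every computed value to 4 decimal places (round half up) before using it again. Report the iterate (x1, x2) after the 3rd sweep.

Iteration 1:
  x1 = (5 - (-2)·0.0000) / (5) = 1.0000
  x2 = (6 - (4)·-2.0000) / (5) = 2.8000
Iteration 2:
  x1 = (5 - (-2)·2.8000) / (5) = 2.1200
  x2 = (6 - (4)·1.0000) / (5) = 0.4000
Iteration 3:
  x1 = (5 - (-2)·0.4000) / (5) = 1.1600
  x2 = (6 - (4)·2.1200) / (5) = -0.4960

(1.1600, -0.4960)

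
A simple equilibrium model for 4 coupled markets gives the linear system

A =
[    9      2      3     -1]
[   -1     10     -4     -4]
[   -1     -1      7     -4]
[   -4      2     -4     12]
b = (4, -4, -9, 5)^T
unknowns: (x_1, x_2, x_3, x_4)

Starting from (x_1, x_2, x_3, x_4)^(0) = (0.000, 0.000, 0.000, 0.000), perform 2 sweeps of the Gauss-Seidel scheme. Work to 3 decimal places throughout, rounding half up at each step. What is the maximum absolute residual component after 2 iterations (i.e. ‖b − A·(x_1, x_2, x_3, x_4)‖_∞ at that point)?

Iteration 1:
  x_1 = (4 - (2)·0.000 - (3)·0.000 - (-1)·0.000) / (9) = 0.444
  x_2 = (-4 - (-1)·0.444 - (-4)·0.000 - (-4)·0.000) / (10) = -0.356
  x_3 = (-9 - (-1)·0.444 - (-1)·-0.356 - (-4)·0.000) / (7) = -1.273
  x_4 = (5 - (-4)·0.444 - (2)·-0.356 - (-4)·-1.273) / (12) = 0.200
Iteration 2:
  x_1 = (4 - (2)·-0.356 - (3)·-1.273 - (-1)·0.200) / (9) = 0.970
  x_2 = (-4 - (-1)·0.970 - (-4)·-1.273 - (-4)·0.200) / (10) = -0.732
  x_3 = (-9 - (-1)·0.970 - (-1)·-0.732 - (-4)·0.200) / (7) = -1.137
  x_4 = (5 - (-4)·0.970 - (2)·-0.732 - (-4)·-1.137) / (12) = 0.483
Residual b − A·x = (0.628, 1.674, 1.129, 0.000); ∞-norm = 1.674

1.674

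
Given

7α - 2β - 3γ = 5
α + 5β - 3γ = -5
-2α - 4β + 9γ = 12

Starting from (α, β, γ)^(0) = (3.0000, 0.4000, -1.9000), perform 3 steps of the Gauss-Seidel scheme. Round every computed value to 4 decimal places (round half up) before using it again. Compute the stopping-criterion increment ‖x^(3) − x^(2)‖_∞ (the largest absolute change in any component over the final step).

0.6526

Iteration 1:
  α = (5 - (-2)·0.4000 - (-3)·-1.9000) / (7) = 0.0143
  β = (-5 - (1)·0.0143 - (-3)·-1.9000) / (5) = -2.1429
  γ = (12 - (-2)·0.0143 - (-4)·-2.1429) / (9) = 0.3841
Iteration 2:
  α = (5 - (-2)·-2.1429 - (-3)·0.3841) / (7) = 0.2666
  β = (-5 - (1)·0.2666 - (-3)·0.3841) / (5) = -0.8229
  γ = (12 - (-2)·0.2666 - (-4)·-0.8229) / (9) = 1.0268
Iteration 3:
  α = (5 - (-2)·-0.8229 - (-3)·1.0268) / (7) = 0.9192
  β = (-5 - (1)·0.9192 - (-3)·1.0268) / (5) = -0.5678
  γ = (12 - (-2)·0.9192 - (-4)·-0.5678) / (9) = 1.2852
Change: (0.6526, 0.2551, 0.2584) → max |·| = 0.6526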